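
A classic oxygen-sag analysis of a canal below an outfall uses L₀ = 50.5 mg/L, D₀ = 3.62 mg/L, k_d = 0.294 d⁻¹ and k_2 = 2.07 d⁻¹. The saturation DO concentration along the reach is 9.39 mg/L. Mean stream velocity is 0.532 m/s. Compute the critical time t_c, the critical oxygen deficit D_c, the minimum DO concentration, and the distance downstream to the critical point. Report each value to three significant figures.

At the critical point dD/dt = 0, so k_d L₀ e^(−k_d t) = k_2 D. Substituting D(t) from the Streeter–Phelps equation and solving for t gives
t_c = ln[(k_2/k_d)(1 − D₀(k_2−k_d)/(k_d L₀))] / (k_2−k_d).
Here k_2−k_d = 1.776 d⁻¹ and 1 − D₀(k_2−k_d)/(k_d L₀) = 1 − 3.62×1.776/(0.294×50.5) = 0.5670, so
t_c = ln(7.041 × 0.5670) / 1.776 = 1.384 / 1.776 = 0.7794 d.
D_c = (k_d/k_2) L₀ e^(−k_d t_c) = (0.294/2.07) × 50.5 × e^(−0.294×0.7794) = 0.1420 × 50.5 × 0.7952 = 5.704 mg/L.
Minimum DO = C_s − D_c = 9.39 − 5.704 = 3.686 mg/L.
x_c = v t_c = 0.532 m/s × 0.7794 d × 86400 s/d = 35830 m ≈ 35.8 km.

t_c ≈ 0.779 d; D_c ≈ 5.70 mg/L; min DO ≈ 3.69 mg/L; x_c ≈ 35.8 km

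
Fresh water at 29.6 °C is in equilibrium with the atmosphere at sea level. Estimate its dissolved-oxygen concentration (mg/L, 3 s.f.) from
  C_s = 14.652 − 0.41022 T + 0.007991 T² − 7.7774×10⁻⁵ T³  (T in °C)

C_s ≈ 7.49 mg/L

C_s = 14.652 − 0.41022×29.6 + 0.007991×29.6² − 7.7774×10⁻⁵×29.6³ = 7.494 mg/L.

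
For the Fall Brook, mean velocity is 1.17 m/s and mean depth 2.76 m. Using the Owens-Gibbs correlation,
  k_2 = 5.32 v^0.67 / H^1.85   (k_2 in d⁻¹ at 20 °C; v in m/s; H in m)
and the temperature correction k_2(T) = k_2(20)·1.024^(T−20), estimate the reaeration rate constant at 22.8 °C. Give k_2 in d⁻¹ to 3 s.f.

k_2(20) = 5.32 × 1.17^0.67 / 2.76^1.85 = 5.32 × 1.111 / 6.542 = 0.9035 d⁻¹.
k_2(22.8) = 0.9035 × 1.024^(22.8−20) = 0.9035 × 1.069 = 0.9655 d⁻¹.

k_2 ≈ 0.966 d⁻¹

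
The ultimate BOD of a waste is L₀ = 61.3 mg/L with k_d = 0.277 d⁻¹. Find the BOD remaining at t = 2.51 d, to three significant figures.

L_t = L₀ e^(−k_d t) = 61.3 × e^(−0.277×2.51) = 61.3 × 0.4989 = 30.59 mg/L.

L ≈ 30.6 mg/L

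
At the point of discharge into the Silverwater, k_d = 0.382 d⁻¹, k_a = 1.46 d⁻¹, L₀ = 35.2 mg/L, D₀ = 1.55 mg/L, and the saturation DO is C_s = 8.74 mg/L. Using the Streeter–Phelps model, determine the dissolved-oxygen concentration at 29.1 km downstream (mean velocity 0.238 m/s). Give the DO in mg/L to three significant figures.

DO ≈ 2.86 mg/L

Travel time t = x/v = 29.1 km / (0.238 m/s) = 29100 m / 0.238 m/s = 122300 s = 1.415 d.
k_d L₀/(k_a−k_d) = 0.382×35.2/(1.46−0.382) = 13.45/1.078 = 12.47 mg/L.
e^(−k_d t) = e^(−0.382×1.415) = 0.5824; e^(−k_a t) = e^(−1.46×1.415) = 0.1267.
D = 12.47 × (0.5824 − 0.1267) + 1.55 × 0.1267 = 5.685 + 0.1963 = 5.881 mg/L.
DO = C_s − D = 8.74 − 5.881 = 2.859 mg/L.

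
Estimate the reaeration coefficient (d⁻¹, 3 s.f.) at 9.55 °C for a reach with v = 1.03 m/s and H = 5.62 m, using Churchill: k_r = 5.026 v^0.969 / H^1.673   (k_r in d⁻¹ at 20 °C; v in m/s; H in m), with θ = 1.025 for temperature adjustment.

k_r ≈ 0.222 d⁻¹

k_r(20) = 5.026 × 1.03^0.969 / 5.62^1.673 = 5.026 × 1.029 / 17.96 = 0.2880 d⁻¹.
k_r(9.55) = 0.2880 × 1.025^(9.55−20) = 0.2880 × 0.7726 = 0.2225 d⁻¹.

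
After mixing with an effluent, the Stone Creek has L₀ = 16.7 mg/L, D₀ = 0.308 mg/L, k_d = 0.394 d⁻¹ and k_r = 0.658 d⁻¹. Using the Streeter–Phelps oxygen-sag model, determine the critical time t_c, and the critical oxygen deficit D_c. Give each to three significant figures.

At the critical point dD/dt = 0, so k_d L₀ e^(−k_d t) = k_r D. Substituting D(t) from the Streeter–Phelps equation and solving for t gives
t_c = ln[(k_r/k_d)(1 − D₀(k_r−k_d)/(k_d L₀))] / (k_r−k_d).
Here k_r−k_d = 0.2640 d⁻¹ and 1 − D₀(k_r−k_d)/(k_d L₀) = 1 − 0.308×0.2640/(0.394×16.7) = 0.9876, so
t_c = ln(1.670 × 0.9876) / 0.2640 = 0.5004 / 0.2640 = 1.896 d.
L(t_c) = L₀ e^(−k_d t_c) = 16.7 × 0.4739 = 7.914 mg/L, and at the critical point k_r D_c = k_d L, so D_c = (0.394/0.658) × 7.914 = 4.738 mg/L.

t_c ≈ 1.90 d; D_c ≈ 4.74 mg/L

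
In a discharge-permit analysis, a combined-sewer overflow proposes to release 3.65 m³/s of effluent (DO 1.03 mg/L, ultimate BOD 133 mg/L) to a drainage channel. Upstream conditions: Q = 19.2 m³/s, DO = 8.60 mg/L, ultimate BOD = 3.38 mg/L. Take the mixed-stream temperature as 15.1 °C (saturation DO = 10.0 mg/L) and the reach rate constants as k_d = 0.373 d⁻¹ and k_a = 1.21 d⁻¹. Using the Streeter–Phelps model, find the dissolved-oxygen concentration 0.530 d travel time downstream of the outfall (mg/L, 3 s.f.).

Mixed DO = (19.2×8.60 + 3.65×1.03)/(19.2+3.65) = 168.9/22.85 = 7.391 mg/L.
Mixed L₀ = (19.2×3.38 + 3.65×133)/(22.85) = 550.3/22.85 = 24.09 mg/L.
Initial deficit D₀ = C_s − DO₀ = 10.0 − 7.391 = 2.609 mg/L.
D(0.530) = [0.373×24.09/(1.21−0.373)](e^(−0.373×0.530) − e^(−1.21×0.530)) + 2.609 e^(−1.21×0.530)
= 10.73 × (0.8206 − 0.5266) + 2.609 × 0.5266 = 4.530 mg/L.
DO = 10.0 − 4.530 = 5.470 mg/L.

DO ≈ 5.47 mg/L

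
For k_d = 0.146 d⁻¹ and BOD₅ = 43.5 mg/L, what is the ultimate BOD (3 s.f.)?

L₀ ≈ 84.0 mg/L

BOD₅ = L₀(1 − e^(−5k_d)) ⇒ L₀ = BOD₅ / (1 − e^(−5×0.146))
= 43.5 / (1 − 0.4819) = 43.5 / 0.5181 = 83.96 mg/L.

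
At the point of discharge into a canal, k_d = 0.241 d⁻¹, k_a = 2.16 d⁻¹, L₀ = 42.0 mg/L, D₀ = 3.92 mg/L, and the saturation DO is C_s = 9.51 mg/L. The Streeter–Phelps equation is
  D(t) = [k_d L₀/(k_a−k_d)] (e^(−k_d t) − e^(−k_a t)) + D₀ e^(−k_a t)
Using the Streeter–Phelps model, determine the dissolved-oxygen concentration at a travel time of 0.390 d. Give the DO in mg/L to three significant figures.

DO ≈ 5.29 mg/L

k_d L₀/(k_a−k_d) = 0.241×42.0/(2.16−0.241) = 10.12/1.919 = 5.275 mg/L.
e^(−k_d t) = e^(−0.241×0.3900) = 0.9103; e^(−k_a t) = e^(−2.16×0.3900) = 0.4307.
D = 5.275 × (0.9103 − 0.4307) + 3.92 × 0.4307 = 2.530 + 1.688 = 4.218 mg/L.
DO = C_s − D = 9.51 − 4.218 = 5.292 mg/L.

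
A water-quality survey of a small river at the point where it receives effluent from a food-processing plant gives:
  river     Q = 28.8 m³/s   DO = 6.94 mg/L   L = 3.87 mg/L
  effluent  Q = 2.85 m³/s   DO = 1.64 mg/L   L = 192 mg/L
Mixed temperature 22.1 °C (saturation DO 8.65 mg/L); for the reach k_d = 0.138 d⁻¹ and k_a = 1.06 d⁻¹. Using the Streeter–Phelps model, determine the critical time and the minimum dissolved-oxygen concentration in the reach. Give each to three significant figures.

t_c ≈ 0.897 d; minimum DO ≈ 6.26 mg/L

Mixed DO = (28.8×6.94 + 2.85×1.64)/(28.8+2.85) = 204.5/31.65 = 6.463 mg/L.
Mixed L₀ = (28.8×3.87 + 2.85×192)/(31.65) = 658.7/31.65 = 20.81 mg/L.
Initial deficit D₀ = C_s − DO₀ = 8.65 − 6.463 = 2.187 mg/L.
t_c = (1/0.9220) ln[(1.06/0.138)(1 − 2.187×0.9220/(0.138×20.81))] = 1.085 × ln(2.287) = 0.8974 d.
D_c = (0.138/1.06) × 20.81 × e^(−0.138×0.8974) = 0.1302 × 20.81 × 0.8835 = 2.394 mg/L.
Minimum DO = 8.65 − 2.394 = 6.256 mg/L.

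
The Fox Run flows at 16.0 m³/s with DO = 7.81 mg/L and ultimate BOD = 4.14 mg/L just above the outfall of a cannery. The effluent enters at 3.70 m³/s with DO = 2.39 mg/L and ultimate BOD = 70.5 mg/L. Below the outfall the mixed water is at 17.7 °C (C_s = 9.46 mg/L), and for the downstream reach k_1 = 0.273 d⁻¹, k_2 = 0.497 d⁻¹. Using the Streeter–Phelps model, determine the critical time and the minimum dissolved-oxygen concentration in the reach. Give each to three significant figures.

Mixed DO = (16.0×7.81 + 3.70×2.39)/(16.0+3.70) = 133.8/19.70 = 6.792 mg/L.
Mixed L₀ = (16.0×4.14 + 3.70×70.5)/(19.70) = 327.1/19.70 = 16.60 mg/L.
Initial deficit D₀ = C_s − DO₀ = 9.46 − 6.792 = 2.668 mg/L.
t_c = (1/0.2240) ln[(0.497/0.273)(1 − 2.668×0.2240/(0.273×16.60))] = 4.464 × ln(1.580) = 2.043 d.
D_c = (0.273/0.497) × 16.60 × e^(−0.273×2.043) = 0.5493 × 16.60 × 0.5724 = 5.221 mg/L.
Minimum DO = 9.46 − 5.221 = 4.239 mg/L.

t_c ≈ 2.04 d; minimum DO ≈ 4.24 mg/L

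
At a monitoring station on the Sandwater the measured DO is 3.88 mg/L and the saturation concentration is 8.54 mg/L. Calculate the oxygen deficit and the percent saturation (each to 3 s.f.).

D ≈ 4.66 mg/L; 45.4 % saturation

D = C_s − C = 8.54 − 3.88 = 4.66 mg/L.
% saturation = 3.88/8.54 × 100 = 45.4 %.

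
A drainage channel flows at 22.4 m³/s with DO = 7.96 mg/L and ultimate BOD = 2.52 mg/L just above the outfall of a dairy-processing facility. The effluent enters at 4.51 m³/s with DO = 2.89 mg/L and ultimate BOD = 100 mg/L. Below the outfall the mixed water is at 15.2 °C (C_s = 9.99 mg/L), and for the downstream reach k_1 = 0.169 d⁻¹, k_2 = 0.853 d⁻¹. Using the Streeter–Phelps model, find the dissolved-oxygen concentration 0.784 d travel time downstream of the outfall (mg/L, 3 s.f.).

Mixed DO = (22.4×7.96 + 4.51×2.89)/(22.4+4.51) = 191.3/26.91 = 7.110 mg/L.
Mixed L₀ = (22.4×2.52 + 4.51×100)/(26.91) = 507.4/26.91 = 18.86 mg/L.
Initial deficit D₀ = C_s − DO₀ = 9.99 − 7.110 = 2.880 mg/L.
D(0.784) = [0.169×18.86/(0.853−0.169)](e^(−0.169×0.784) − e^(−0.853×0.784)) + 2.880 e^(−0.853×0.784)
= 4.659 × (0.8759 − 0.5123) + 2.880 × 0.5123 = 3.169 mg/L.
DO = 9.99 − 3.169 = 6.821 mg/L.

DO ≈ 6.82 mg/L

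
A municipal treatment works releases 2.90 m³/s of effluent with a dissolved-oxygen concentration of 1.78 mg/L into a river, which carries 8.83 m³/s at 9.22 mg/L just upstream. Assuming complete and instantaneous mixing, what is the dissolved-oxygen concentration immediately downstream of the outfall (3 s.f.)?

Flow-weighted mixing: C = (Q_r C_r + Q_w C_w)/(Q_r + Q_w)
= (8.83×9.22 + 2.90×1.78)/(8.83 + 2.90) = 86.57/11.73 = 7.381 mg/L.

7.38 mg/L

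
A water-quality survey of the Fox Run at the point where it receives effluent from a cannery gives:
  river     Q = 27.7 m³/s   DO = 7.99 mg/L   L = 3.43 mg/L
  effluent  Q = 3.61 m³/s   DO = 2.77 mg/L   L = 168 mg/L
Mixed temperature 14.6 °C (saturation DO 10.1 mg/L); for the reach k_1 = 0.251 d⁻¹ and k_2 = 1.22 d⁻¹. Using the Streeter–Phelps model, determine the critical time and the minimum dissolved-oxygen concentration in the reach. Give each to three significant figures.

t_c ≈ 0.982 d; minimum DO ≈ 6.50 mg/L

Mixed DO = (27.7×7.99 + 3.61×2.77)/(27.7+3.61) = 231.3/31.31 = 7.388 mg/L.
Mixed L₀ = (27.7×3.43 + 3.61×168)/(31.31) = 701.5/31.31 = 22.40 mg/L.
Initial deficit D₀ = C_s − DO₀ = 10.1 − 7.388 = 2.712 mg/L.
t_c = (1/0.9690) ln[(1.22/0.251)(1 − 2.712×0.9690/(0.251×22.40))] = 1.032 × ln(2.589) = 0.9818 d.
D_c = (0.251/1.22) × 22.40 × e^(−0.251×0.9818) = 0.2057 × 22.40 × 0.7816 = 3.603 mg/L.
Minimum DO = 10.1 − 3.603 = 6.497 mg/L.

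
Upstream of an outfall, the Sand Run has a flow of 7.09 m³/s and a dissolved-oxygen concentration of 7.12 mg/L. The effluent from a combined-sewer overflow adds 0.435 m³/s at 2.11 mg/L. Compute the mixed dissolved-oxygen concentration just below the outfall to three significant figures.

Flow-weighted mixing: C = (Q_r C_r + Q_w C_w)/(Q_r + Q_w)
= (7.09×7.12 + 0.435×2.11)/(7.09 + 0.435) = 51.40/7.525 = 6.830 mg/L.

6.83 mg/L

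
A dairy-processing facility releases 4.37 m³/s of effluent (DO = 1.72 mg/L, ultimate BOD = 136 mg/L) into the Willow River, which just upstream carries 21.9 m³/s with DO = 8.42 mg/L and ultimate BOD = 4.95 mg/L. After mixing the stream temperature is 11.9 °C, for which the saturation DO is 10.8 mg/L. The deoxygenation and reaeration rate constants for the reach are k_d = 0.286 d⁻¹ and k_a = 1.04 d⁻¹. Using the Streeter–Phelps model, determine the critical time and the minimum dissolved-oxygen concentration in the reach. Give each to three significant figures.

Mixed DO = (21.9×8.42 + 4.37×1.72)/(21.9+4.37) = 191.9/26.27 = 7.305 mg/L.
Mixed L₀ = (21.9×4.95 + 4.37×136)/(26.27) = 702.7/26.27 = 26.75 mg/L.
Initial deficit D₀ = C_s − DO₀ = 10.8 − 7.305 = 3.495 mg/L.
t_c = (1/0.7540) ln[(1.04/0.286)(1 − 3.495×0.7540/(0.286×26.75))] = 1.326 × ln(2.384) = 1.152 d.
D_c = (0.286/1.04) × 26.75 × e^(−0.286×1.152) = 0.2750 × 26.75 × 0.7193 = 5.291 mg/L.
Minimum DO = 10.8 − 5.291 = 5.509 mg/L.

t_c ≈ 1.15 d; minimum DO ≈ 5.51 mg/L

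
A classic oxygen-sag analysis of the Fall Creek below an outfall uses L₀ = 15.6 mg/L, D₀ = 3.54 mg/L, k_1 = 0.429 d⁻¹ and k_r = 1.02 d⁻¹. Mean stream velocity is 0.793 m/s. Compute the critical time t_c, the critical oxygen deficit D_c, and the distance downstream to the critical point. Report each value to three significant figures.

t_c ≈ 0.831 d; D_c ≈ 4.59 mg/L; x_c ≈ 57.0 km

At the critical point dD/dt = 0, so k_1 L₀ e^(−k_1 t) = k_r D. Substituting D(t) from the Streeter–Phelps equation and solving for t gives
t_c = ln[(k_r/k_1)(1 − D₀(k_r−k_1)/(k_1 L₀))] / (k_r−k_1).
Here k_r−k_1 = 0.5910 d⁻¹ and 1 − D₀(k_r−k_1)/(k_1 L₀) = 1 − 3.54×0.5910/(0.429×15.6) = 0.6874, so
t_c = ln(2.378 × 0.6874) / 0.5910 = 0.4912 / 0.5910 = 0.8312 d.
D_c = (k_1/k_r) L₀ e^(−k_1 t_c) = (0.429/1.02) × 15.6 × e^(−0.429×0.8312) = 0.4206 × 15.6 × 0.7001 = 4.593 mg/L.
x_c = v t_c = 0.793 m/s × 0.8312 d × 86400 s/d = 56950 m ≈ 57.0 km.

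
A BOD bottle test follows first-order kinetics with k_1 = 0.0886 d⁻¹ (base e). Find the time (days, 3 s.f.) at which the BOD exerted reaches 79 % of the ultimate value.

t ≈ 17.6 d

y/L₀ = 1 − e^(−k_1 t) = 0.79 ⇒ e^(−k_1 t) = 0.210
t = −ln(0.210) / 0.0886 = 1.561 / 0.0886 = 17.61 d.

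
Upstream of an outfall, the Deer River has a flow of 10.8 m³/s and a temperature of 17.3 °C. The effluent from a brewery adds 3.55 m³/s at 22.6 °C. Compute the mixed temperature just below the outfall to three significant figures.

Flow-weighted mixing: C = (Q_r C_r + Q_w C_w)/(Q_r + Q_w)
= (10.8×17.3 + 3.55×22.6)/(10.8 + 3.55) = 267.1/14.35 = 18.61 °C.

18.6 °C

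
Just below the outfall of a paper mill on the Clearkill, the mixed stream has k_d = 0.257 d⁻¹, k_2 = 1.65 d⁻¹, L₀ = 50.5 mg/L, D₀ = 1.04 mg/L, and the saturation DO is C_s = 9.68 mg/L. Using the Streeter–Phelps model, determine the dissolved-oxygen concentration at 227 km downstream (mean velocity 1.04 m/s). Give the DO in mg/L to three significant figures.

DO ≈ 4.94 mg/L

Travel time t = x/v = 227 km / (1.04 m/s) = 227000 m / 1.04 m/s = 218300 s = 2.526 d.
k_d L₀/(k_2−k_d) = 0.257×50.5/(1.65−0.257) = 12.98/1.393 = 9.317 mg/L.
e^(−k_d t) = e^(−0.257×2.526) = 0.5224; e^(−k_2 t) = e^(−1.65×2.526) = 0.01548.
D = 9.317 × (0.5224 − 0.01548) + 1.04 × 0.01548 = 4.723 + 0.01610 = 4.739 mg/L.
DO = C_s − D = 9.68 − 4.739 = 4.941 mg/L.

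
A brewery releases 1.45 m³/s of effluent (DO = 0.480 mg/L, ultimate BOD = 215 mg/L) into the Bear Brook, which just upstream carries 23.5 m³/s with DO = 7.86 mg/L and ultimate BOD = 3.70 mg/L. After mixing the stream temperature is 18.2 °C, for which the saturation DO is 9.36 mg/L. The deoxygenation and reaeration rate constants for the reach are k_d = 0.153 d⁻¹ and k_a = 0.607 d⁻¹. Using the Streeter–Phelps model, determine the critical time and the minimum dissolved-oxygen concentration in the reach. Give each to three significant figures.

Mixed DO = (23.5×7.86 + 1.45×0.480)/(23.5+1.45) = 185.4/24.95 = 7.431 mg/L.
Mixed L₀ = (23.5×3.70 + 1.45×215)/(24.95) = 398.7/24.95 = 15.98 mg/L.
Initial deficit D₀ = C_s − DO₀ = 9.36 − 7.431 = 1.929 mg/L.
t_c = (1/0.4540) ln[(0.607/0.153)(1 − 1.929×0.4540/(0.153×15.98))] = 2.203 × ln(2.546) = 2.059 d.
D_c = (0.153/0.607) × 15.98 × e^(−0.153×2.059) = 0.2521 × 15.98 × 0.7298 = 2.940 mg/L.
Minimum DO = 9.36 − 2.940 = 6.420 mg/L.

t_c ≈ 2.06 d; minimum DO ≈ 6.42 mg/L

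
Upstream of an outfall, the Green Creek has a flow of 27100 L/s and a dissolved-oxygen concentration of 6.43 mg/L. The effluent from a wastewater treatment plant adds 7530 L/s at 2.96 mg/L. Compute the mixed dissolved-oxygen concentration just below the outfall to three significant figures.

Flow-weighted mixing: C = (Q_r C_r + Q_w C_w)/(Q_r + Q_w)
= (27100×6.43 + 7530×2.96)/(27100 + 7530) = 196500/34630 = 5.675 mg/L.

5.68 mg/L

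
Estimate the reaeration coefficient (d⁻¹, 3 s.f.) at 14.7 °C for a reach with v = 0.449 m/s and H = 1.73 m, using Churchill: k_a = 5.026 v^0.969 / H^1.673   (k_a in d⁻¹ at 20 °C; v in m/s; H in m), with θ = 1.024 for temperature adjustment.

k_a(20) = 5.026 × 0.449^0.969 / 1.73^1.673 = 5.026 × 0.4603 / 2.502 = 0.9247 d⁻¹.
k_a(14.7) = 0.9247 × 1.024^(14.7−20) = 0.9247 × 0.8819 = 0.8155 d⁻¹.

k_a ≈ 0.815 d⁻¹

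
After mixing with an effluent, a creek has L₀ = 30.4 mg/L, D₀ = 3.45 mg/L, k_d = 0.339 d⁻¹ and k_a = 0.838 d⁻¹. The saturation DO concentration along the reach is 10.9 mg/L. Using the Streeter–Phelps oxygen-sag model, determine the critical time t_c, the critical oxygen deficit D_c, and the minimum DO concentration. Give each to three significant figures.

t_c ≈ 1.45 d; D_c ≈ 7.53 mg/L; min DO ≈ 3.37 mg/L

t_c = [1/(k_a−k_d)] ln[(k_a/k_d)(1 − D₀(k_a−k_d)/(k_d L₀))]
= [1/(0.838−0.339)] ln[(0.838/0.339)(1 − 3.45×0.4990/(0.339×30.4))]
= (1/0.4990) ln[2.472 × 0.8330] = 2.004 × ln(2.059) = 2.004 × 0.7222 = 1.447 d.
D_c = (k_d/k_a) L₀ e^(−k_d t_c) = (0.339/0.838) × 30.4 × e^(−0.339×1.447) = 0.4045 × 30.4 × 0.6122 = 7.529 mg/L.
Minimum DO = C_s − D_c = 10.9 − 7.529 = 3.371 mg/L.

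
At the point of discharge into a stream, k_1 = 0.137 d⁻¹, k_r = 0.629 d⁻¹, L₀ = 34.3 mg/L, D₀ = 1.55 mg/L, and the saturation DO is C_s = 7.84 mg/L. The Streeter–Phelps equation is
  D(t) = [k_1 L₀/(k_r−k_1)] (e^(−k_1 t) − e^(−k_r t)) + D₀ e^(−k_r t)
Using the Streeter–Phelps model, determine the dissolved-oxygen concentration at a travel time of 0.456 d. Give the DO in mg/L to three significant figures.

k_1 L₀/(k_r−k_1) = 0.137×34.3/(0.629−0.137) = 4.699/0.4920 = 9.551 mg/L.
e^(−k_1 t) = e^(−0.137×0.4560) = 0.9394; e^(−k_r t) = e^(−0.629×0.4560) = 0.7506.
D = 9.551 × (0.9394 − 0.7506) + 1.55 × 0.7506 = 1.803 + 1.163 = 2.967 mg/L.
DO = C_s − D = 7.84 − 2.967 = 4.873 mg/L.

DO ≈ 4.87 mg/L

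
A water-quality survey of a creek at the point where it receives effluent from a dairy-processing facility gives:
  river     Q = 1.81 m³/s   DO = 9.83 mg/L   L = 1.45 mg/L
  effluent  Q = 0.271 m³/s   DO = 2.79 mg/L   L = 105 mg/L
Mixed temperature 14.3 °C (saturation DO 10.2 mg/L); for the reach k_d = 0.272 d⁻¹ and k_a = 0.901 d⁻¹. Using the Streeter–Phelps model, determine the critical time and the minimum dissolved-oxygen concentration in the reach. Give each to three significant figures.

Mixed DO = (1.81×9.83 + 0.271×2.79)/(1.81+0.271) = 18.55/2.081 = 8.913 mg/L.
Mixed L₀ = (1.81×1.45 + 0.271×105)/(2.081) = 31.08/2.081 = 14.93 mg/L.
Initial deficit D₀ = C_s − DO₀ = 10.2 − 8.913 = 1.287 mg/L.
t_c = (1/0.6290) ln[(0.901/0.272)(1 − 1.287×0.6290/(0.272×14.93))] = 1.590 × ln(2.653) = 1.551 d.
D_c = (0.272/0.901) × 14.93 × e^(−0.272×1.551) = 0.3019 × 14.93 × 0.6558 = 2.957 mg/L.
Minimum DO = 10.2 − 2.957 = 7.243 mg/L.

t_c ≈ 1.55 d; minimum DO ≈ 7.24 mg/L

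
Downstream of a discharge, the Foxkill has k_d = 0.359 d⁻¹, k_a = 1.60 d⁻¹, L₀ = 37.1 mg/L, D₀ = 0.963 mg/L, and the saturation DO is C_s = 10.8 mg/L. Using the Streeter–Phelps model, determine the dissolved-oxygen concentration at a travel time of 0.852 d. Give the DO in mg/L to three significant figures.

k_d L₀/(k_a−k_d) = 0.359×37.1/(1.60−0.359) = 13.32/1.241 = 10.73 mg/L.
e^(−k_d t) = e^(−0.359×0.8520) = 0.7365; e^(−k_a t) = e^(−1.60×0.8520) = 0.2558.
D = 10.73 × (0.7365 − 0.2558) + 0.963 × 0.2558 = 5.158 + 0.2464 = 5.405 mg/L.
DO = C_s − D = 10.8 − 5.405 = 5.395 mg/L.

DO ≈ 5.40 mg/L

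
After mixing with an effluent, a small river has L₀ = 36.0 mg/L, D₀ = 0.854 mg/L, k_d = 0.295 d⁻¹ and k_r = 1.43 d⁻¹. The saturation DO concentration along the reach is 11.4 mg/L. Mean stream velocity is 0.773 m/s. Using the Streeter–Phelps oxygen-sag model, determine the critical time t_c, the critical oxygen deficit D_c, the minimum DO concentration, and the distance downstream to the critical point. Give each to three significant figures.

t_c = [1/(k_r−k_d)] ln[(k_r/k_d)(1 − D₀(k_r−k_d)/(k_d L₀))]
= [1/(1.43−0.295)] ln[(1.43/0.295)(1 − 0.854×1.135/(0.295×36.0))]
= (1/1.135) ln[4.847 × 0.9087] = 0.8811 × ln(4.405) = 0.8811 × 1.483 = 1.306 d.
L(t_c) = L₀ e^(−k_d t_c) = 36.0 × 0.6802 = 24.49 mg/L, and at the critical point k_r D_c = k_d L, so D_c = (0.295/1.43) × 24.49 = 5.051 mg/L.
Minimum DO = C_s − D_c = 11.4 − 5.051 = 6.349 mg/L.
x_c = v t_c = 0.773 m/s × 1.306 d × 86400 s/d = 87250 m ≈ 87.2 km.

t_c ≈ 1.31 d; D_c ≈ 5.05 mg/L; min DO ≈ 6.35 mg/L; x_c ≈ 87.2 km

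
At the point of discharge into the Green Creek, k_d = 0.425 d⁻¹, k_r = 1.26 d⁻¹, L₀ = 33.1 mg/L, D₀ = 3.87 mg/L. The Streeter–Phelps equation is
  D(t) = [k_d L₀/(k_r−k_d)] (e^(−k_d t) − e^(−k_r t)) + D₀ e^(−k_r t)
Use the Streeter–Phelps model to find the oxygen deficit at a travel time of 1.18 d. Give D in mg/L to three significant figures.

D ≈ 7.27 mg/L

k_d L₀/(k_r−k_d) = 0.425×33.1/(1.26−0.425) = 14.07/0.8350 = 16.85 mg/L.
e^(−k_d t) = e^(−0.425×1.180) = 0.6056; e^(−k_r t) = e^(−1.26×1.180) = 0.2261.
D = 16.85 × (0.6056 − 0.2261) + 3.87 × 0.2261 = 6.394 + 0.8750 = 7.269 mg/L.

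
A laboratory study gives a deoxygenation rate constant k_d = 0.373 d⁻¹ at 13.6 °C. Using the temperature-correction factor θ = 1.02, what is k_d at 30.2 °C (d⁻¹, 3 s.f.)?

k_d(T₂) = k_d(T₁) · θ^(T₂−T₁) = 0.373 × 1.02^(30.2−13.6)
= 0.373 × 1.02^16.6 = 0.373 × 1.389 = 0.5182 d⁻¹.

k_d ≈ 0.518 d⁻¹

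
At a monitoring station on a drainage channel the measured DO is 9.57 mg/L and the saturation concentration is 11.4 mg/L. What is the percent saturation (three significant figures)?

% saturation = C/C_s × 100 = 9.57/11.4 × 100 = 83.9 %.

83.9 % saturation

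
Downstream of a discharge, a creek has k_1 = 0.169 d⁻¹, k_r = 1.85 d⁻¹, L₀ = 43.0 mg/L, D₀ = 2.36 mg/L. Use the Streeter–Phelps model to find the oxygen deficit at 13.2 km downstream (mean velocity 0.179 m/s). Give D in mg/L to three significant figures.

Travel time t = x/v = 13.2 km / (0.179 m/s) = 13200 m / 0.179 m/s = 73740 s = 0.8535 d.
k_1 L₀/(k_r−k_1) = 0.169×43.0/(1.85−0.169) = 7.267/1.681 = 4.323 mg/L.
e^(−k_1 t) = e^(−0.169×0.8535) = 0.8657; e^(−k_r t) = e^(−1.85×0.8535) = 0.2062.
D = 4.323 × (0.8657 − 0.2062) + 2.36 × 0.2062 = 2.851 + 0.4866 = 3.338 mg/L.

D ≈ 3.34 mg/L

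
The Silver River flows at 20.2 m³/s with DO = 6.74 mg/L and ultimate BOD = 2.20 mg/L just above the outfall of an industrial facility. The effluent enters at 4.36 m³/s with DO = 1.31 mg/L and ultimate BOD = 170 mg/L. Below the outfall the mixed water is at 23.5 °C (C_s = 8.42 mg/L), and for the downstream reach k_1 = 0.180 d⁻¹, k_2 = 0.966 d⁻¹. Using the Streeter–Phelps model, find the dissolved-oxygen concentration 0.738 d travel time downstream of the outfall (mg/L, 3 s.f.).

Mixed DO = (20.2×6.74 + 4.36×1.31)/(20.2+4.36) = 141.9/24.56 = 5.776 mg/L.
Mixed L₀ = (20.2×2.20 + 4.36×170)/(24.56) = 785.6/24.56 = 31.99 mg/L.
Initial deficit D₀ = C_s − DO₀ = 8.42 − 5.776 = 2.644 mg/L.
D(0.738) = [0.180×31.99/(0.966−0.180)](e^(−0.180×0.738) − e^(−0.966×0.738)) + 2.644 e^(−0.966×0.738)
= 7.326 × (0.8756 − 0.4902) + 2.644 × 0.4902 = 4.119 mg/L.
DO = 8.42 − 4.119 = 4.301 mg/L.

DO ≈ 4.30 mg/L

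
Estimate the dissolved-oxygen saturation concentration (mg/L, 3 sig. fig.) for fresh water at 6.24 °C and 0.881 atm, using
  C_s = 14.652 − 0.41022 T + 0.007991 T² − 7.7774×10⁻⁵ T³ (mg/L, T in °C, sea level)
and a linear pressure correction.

At sea level: C_s = 14.652 − 0.41022×6.24 + 0.007991×6.24² − 7.7774×10⁻⁵×6.24³ = 12.38 mg/L.
Pressure correction: C_s' = 12.38 × 0.881 = 10.91 mg/L.

C_s ≈ 10.9 mg/L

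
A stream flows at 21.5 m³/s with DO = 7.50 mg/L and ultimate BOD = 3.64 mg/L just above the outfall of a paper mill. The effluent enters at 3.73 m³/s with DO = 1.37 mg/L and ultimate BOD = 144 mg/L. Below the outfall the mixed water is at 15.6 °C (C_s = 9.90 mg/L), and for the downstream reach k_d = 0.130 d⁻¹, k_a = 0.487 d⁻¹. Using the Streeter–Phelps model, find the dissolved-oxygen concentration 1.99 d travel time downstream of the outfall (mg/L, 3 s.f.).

Mixed DO = (21.5×7.50 + 3.73×1.37)/(21.5+3.73) = 166.4/25.23 = 6.594 mg/L.
Mixed L₀ = (21.5×3.64 + 3.73×144)/(25.23) = 615.4/25.23 = 24.39 mg/L.
Initial deficit D₀ = C_s − DO₀ = 9.90 − 6.594 = 3.306 mg/L.
D(1.99) = [0.130×24.39/(0.487−0.130)](e^(−0.130×1.99) − e^(−0.487×1.99)) + 3.306 e^(−0.487×1.99)
= 8.882 × (0.7721 − 0.3794) + 3.306 × 0.3794 = 4.742 mg/L.
DO = 9.90 − 4.742 = 5.158 mg/L.

DO ≈ 5.16 mg/L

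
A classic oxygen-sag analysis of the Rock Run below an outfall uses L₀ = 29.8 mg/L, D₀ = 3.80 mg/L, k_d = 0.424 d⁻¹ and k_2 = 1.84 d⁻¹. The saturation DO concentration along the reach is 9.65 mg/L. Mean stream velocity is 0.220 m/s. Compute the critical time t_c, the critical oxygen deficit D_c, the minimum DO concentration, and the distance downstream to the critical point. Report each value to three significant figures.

With k_2/k_d = 4.340 and 1 − D₀(k_2−k_d)/(k_d L₀) = 0.5741,
t_c = ln(4.340 × 0.5741) / (1.84 − 0.424) = ln(2.492) / 1.416 = 0.9129/1.416 = 0.6447 d.
D_c = (k_d/k_2) L₀ e^(−k_d t_c) = (0.424/1.84) × 29.8 × e^(−0.424×0.6447) = 0.2304 × 29.8 × 0.7608 = 5.225 mg/L.
Minimum DO = C_s − D_c = 9.65 − 5.225 = 4.425 mg/L.
x_c = v t_c = 0.220 m/s × 0.6447 d × 86400 s/d = 12250 m ≈ 12.3 km.

t_c ≈ 0.645 d; D_c ≈ 5.22 mg/L; min DO ≈ 4.43 mg/L; x_c ≈ 12.3 km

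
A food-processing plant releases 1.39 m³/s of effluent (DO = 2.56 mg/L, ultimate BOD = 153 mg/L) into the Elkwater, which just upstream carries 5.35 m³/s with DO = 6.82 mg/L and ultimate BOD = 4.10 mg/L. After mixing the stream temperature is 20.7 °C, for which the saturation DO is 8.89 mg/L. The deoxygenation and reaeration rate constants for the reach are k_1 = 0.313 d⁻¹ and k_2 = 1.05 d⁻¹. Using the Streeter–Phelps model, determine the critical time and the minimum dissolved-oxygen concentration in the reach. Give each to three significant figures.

t_c ≈ 1.34 d; minimum DO ≈ 2.07 mg/L

Mixed DO = (5.35×6.82 + 1.39×2.56)/(5.35+1.39) = 40.05/6.740 = 5.941 mg/L.
Mixed L₀ = (5.35×4.10 + 1.39×153)/(6.740) = 234.6/6.740 = 34.81 mg/L.
Initial deficit D₀ = C_s − DO₀ = 8.89 − 5.941 = 2.949 mg/L.
t_c = (1/0.7370) ln[(1.05/0.313)(1 − 2.949×0.7370/(0.313×34.81))] = 1.357 × ln(2.686) = 1.340 d.
D_c = (0.313/1.05) × 34.81 × e^(−0.313×1.340) = 0.2981 × 34.81 × 0.6573 = 6.821 mg/L.
Minimum DO = 8.89 − 6.821 = 2.069 mg/L.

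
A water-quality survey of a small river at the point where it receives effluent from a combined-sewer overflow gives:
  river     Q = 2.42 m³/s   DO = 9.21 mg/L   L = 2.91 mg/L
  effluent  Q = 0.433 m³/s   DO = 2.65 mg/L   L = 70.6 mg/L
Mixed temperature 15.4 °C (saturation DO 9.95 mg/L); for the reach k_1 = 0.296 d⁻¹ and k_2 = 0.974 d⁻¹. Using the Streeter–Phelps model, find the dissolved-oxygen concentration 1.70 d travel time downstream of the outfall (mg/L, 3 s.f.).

Mixed DO = (2.42×9.21 + 0.433×2.65)/(2.42+0.433) = 23.44/2.853 = 8.214 mg/L.
Mixed L₀ = (2.42×2.91 + 0.433×70.6)/(2.853) = 37.61/2.853 = 13.18 mg/L.
Initial deficit D₀ = C_s − DO₀ = 9.95 − 8.214 = 1.736 mg/L.
D(1.70) = [0.296×13.18/(0.974−0.296)](e^(−0.296×1.70) − e^(−0.974×1.70)) + 1.736 e^(−0.974×1.70)
= 5.756 × (0.6046 − 0.1909) + 1.736 × 0.1909 = 2.712 mg/L.
DO = 9.95 − 2.712 = 7.238 mg/L.

DO ≈ 7.24 mg/L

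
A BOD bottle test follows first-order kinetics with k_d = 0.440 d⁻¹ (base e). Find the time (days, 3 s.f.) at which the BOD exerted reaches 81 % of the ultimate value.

t ≈ 3.77 d

y/L₀ = 1 − e^(−k_d t) = 0.81 ⇒ e^(−k_d t) = 0.190
t = −ln(0.190) / 0.440 = 1.661 / 0.440 = 3.774 d.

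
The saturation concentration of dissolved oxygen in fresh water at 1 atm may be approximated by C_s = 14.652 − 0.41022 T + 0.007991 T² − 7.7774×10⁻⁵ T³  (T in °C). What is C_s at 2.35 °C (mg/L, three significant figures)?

C_s ≈ 13.7 mg/L

C_s = 14.652 − 0.41022×2.35 + 0.007991×2.35² − 7.7774×10⁻⁵×2.35³ = 13.73 mg/L.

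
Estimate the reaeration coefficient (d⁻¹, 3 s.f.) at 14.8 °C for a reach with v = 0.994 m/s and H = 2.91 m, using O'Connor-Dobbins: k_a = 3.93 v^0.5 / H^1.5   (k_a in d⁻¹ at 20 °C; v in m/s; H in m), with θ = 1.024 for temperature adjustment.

k_a(20) = 3.93 × 0.994^0.5 / 2.91^1.5 = 3.93 × 0.9970 / 4.964 = 0.7893 d⁻¹.
k_a(14.8) = 0.7893 × 1.024^(14.8−20) = 0.7893 × 0.8840 = 0.6977 d⁻¹.

k_a ≈ 0.698 d⁻¹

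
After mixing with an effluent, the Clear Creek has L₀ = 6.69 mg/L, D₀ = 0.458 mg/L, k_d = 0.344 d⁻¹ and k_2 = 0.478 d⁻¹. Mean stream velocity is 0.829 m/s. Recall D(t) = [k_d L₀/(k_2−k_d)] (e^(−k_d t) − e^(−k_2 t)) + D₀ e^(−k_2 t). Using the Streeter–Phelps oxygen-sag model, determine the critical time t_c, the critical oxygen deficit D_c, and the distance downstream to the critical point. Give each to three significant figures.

At the critical point dD/dt = 0, so k_d L₀ e^(−k_d t) = k_2 D. Substituting D(t) from the Streeter–Phelps equation and solving for t gives
t_c = ln[(k_2/k_d)(1 − D₀(k_2−k_d)/(k_d L₀))] / (k_2−k_d).
Here k_2−k_d = 0.1340 d⁻¹ and 1 − D₀(k_2−k_d)/(k_d L₀) = 1 − 0.458×0.1340/(0.344×6.69) = 0.9733, so
t_c = ln(1.390 × 0.9733) / 0.1340 = 0.3019 / 0.1340 = 2.253 d.
L(t_c) = L₀ e^(−k_d t_c) = 6.69 × 0.4606 = 3.082 mg/L, and at the critical point k_2 D_c = k_d L, so D_c = (0.344/0.478) × 3.082 = 2.218 mg/L.
x_c = v t_c = 0.829 m/s × 2.253 d × 86400 s/d = 161400 m ≈ 161 km.

t_c ≈ 2.25 d; D_c ≈ 2.22 mg/L; x_c ≈ 161 km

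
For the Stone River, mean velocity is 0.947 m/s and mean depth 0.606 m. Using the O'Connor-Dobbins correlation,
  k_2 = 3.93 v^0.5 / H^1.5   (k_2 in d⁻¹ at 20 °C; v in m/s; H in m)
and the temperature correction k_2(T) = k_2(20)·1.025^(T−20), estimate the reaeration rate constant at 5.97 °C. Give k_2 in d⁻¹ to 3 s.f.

k_2 ≈ 5.73 d⁻¹

k_2(20) = 3.93 × 0.947^0.5 / 0.606^1.5 = 3.93 × 0.9731 / 0.4717 = 8.107 d⁻¹.
k_2(5.97) = 8.107 × 1.025^(5.97−20) = 8.107 × 0.7072 = 5.733 d⁻¹.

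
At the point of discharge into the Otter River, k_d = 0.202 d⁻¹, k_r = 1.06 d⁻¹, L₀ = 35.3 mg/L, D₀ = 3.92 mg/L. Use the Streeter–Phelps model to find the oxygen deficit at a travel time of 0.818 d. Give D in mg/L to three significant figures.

D ≈ 5.20 mg/L

k_d L₀/(k_r−k_d) = 0.202×35.3/(1.06−0.202) = 7.131/0.8580 = 8.311 mg/L.
e^(−k_d t) = e^(−0.202×0.8180) = 0.8477; e^(−k_r t) = e^(−1.06×0.8180) = 0.4202.
D = 8.311 × (0.8477 − 0.4202) + 3.92 × 0.4202 = 3.553 + 1.647 = 5.200 mg/L.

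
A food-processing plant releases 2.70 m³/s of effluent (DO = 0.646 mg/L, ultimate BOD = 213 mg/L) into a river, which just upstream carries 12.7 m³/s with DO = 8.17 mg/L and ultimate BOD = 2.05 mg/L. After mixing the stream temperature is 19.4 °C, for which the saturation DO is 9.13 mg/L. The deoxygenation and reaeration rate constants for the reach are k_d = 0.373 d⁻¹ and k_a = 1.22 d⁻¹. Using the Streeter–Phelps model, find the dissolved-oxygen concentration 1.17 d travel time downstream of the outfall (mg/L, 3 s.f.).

DO ≈ 1.60 mg/L

Mixed DO = (12.7×8.17 + 2.70×0.646)/(12.7+2.70) = 105.5/15.40 = 6.851 mg/L.
Mixed L₀ = (12.7×2.05 + 2.70×213)/(15.40) = 601.1/15.40 = 39.03 mg/L.
Initial deficit D₀ = C_s − DO₀ = 9.13 − 6.851 = 2.279 mg/L.
D(1.17) = [0.373×39.03/(1.22−0.373)](e^(−0.373×1.17) − e^(−1.22×1.17)) + 2.279 e^(−1.22×1.17)
= 17.19 × (0.6464 − 0.2399) + 2.279 × 0.2399 = 7.533 mg/L.
DO = 9.13 − 7.533 = 1.597 mg/L.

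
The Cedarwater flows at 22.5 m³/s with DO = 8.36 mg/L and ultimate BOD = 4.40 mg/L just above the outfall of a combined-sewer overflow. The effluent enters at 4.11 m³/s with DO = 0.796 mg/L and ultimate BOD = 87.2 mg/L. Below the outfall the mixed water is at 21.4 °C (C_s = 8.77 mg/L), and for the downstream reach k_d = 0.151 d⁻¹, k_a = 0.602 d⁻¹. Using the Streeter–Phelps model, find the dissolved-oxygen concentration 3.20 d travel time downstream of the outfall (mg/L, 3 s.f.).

DO ≈ 5.83 mg/L

Mixed DO = (22.5×8.36 + 4.11×0.796)/(22.5+4.11) = 191.4/26.61 = 7.192 mg/L.
Mixed L₀ = (22.5×4.40 + 4.11×87.2)/(26.61) = 457.4/26.61 = 17.19 mg/L.
Initial deficit D₀ = C_s − DO₀ = 8.77 − 7.192 = 1.578 mg/L.
D(3.20) = [0.151×17.19/(0.602−0.151)](e^(−0.151×3.20) − e^(−0.602×3.20)) + 1.578 e^(−0.602×3.20)
= 5.755 × (0.6168 − 0.1457) + 1.578 × 0.1457 = 2.941 mg/L.
DO = 8.77 − 2.941 = 5.829 mg/L.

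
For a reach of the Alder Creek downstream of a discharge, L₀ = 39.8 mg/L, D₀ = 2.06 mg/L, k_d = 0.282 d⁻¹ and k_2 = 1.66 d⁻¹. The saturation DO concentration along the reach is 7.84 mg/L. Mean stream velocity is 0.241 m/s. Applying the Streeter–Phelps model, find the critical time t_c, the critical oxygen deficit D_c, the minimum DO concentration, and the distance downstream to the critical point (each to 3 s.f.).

With k_2/k_d = 5.887 and 1 − D₀(k_2−k_d)/(k_d L₀) = 0.7471,
t_c = ln(5.887 × 0.7471) / (1.66 − 0.282) = ln(4.398) / 1.378 = 1.481/1.378 = 1.075 d.
D_c = (k_d/k_2) L₀ e^(−k_d t_c) = (0.282/1.66) × 39.8 × e^(−0.282×1.075) = 0.1699 × 39.8 × 0.7385 = 4.993 mg/L.
Minimum DO = C_s − D_c = 7.84 − 4.993 = 2.847 mg/L.
x_c = v t_c = 0.241 m/s × 1.075 d × 86400 s/d = 22380 m ≈ 22.4 km.

t_c ≈ 1.07 d; D_c ≈ 4.99 mg/L; min DO ≈ 2.85 mg/L; x_c ≈ 22.4 km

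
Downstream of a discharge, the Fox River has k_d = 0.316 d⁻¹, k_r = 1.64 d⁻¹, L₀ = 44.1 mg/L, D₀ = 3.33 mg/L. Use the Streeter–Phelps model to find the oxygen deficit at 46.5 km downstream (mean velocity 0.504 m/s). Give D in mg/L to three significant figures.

Travel time t = x/v = 46.5 km / (0.504 m/s) = 46500 m / 0.504 m/s = 92260 s = 1.068 d.
k_d L₀/(k_r−k_d) = 0.316×44.1/(1.64−0.316) = 13.94/1.324 = 10.53 mg/L.
e^(−k_d t) = e^(−0.316×1.068) = 0.7136; e^(−k_r t) = e^(−1.64×1.068) = 0.1736.
D = 10.53 × (0.7136 − 0.1736) + 3.33 × 0.1736 = 5.684 + 0.5779 = 6.262 mg/L.

D ≈ 6.26 mg/L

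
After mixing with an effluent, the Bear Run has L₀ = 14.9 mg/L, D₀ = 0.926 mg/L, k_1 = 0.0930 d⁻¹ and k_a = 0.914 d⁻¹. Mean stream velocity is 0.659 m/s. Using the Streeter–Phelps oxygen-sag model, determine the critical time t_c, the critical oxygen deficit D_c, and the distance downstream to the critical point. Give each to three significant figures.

t_c ≈ 1.81 d; D_c ≈ 1.28 mg/L; x_c ≈ 103 km

t_c = [1/(k_a−k_1)] ln[(k_a/k_1)(1 − D₀(k_a−k_1)/(k_1 L₀))]
= [1/(0.914−0.0930)] ln[(0.914/0.0930)(1 − 0.926×0.8210/(0.0930×14.9))]
= (1/0.8210) ln[9.828 × 0.4514] = 1.218 × ln(4.436) = 1.218 × 1.490 = 1.815 d.
D_c = (k_1/k_a) L₀ e^(−k_1 t_c) = (0.0930/0.914) × 14.9 × e^(−0.0930×1.815) = 0.1018 × 14.9 × 0.8447 = 1.281 mg/L.
x_c = v t_c = 0.659 m/s × 1.815 d × 86400 s/d = 103300 m ≈ 103 km.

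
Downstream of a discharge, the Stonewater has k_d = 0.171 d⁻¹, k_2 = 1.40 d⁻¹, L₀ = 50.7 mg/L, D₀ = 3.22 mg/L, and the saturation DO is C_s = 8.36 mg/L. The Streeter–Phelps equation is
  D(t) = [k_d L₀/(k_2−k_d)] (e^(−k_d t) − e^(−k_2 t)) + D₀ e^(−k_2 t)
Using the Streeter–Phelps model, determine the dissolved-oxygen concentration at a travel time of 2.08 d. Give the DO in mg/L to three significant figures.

k_d L₀/(k_2−k_d) = 0.171×50.7/(1.40−0.171) = 8.670/1.229 = 7.054 mg/L.
e^(−k_d t) = e^(−0.171×2.080) = 0.7007; e^(−k_2 t) = e^(−1.40×2.080) = 0.05437.
D = 7.054 × (0.7007 − 0.05437) + 3.22 × 0.05437 = 4.559 + 0.1751 = 4.734 mg/L.
DO = C_s − D = 8.36 − 4.734 = 3.626 mg/L.

DO ≈ 3.63 mg/L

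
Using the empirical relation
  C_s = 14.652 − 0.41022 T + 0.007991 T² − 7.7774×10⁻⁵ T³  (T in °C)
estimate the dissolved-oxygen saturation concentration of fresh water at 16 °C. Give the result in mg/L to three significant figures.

C_s = 14.652 − 0.41022×16 + 0.007991×16² − 7.7774×10⁻⁵×16³ = 9.816 mg/L.

C_s ≈ 9.82 mg/L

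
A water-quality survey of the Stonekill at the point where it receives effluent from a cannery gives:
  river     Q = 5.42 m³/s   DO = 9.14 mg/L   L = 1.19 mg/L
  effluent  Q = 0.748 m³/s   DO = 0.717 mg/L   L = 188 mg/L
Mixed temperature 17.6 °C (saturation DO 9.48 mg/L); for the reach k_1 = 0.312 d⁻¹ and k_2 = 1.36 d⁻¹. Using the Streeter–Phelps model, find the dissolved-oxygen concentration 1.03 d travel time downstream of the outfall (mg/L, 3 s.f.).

DO ≈ 5.75 mg/L

Mixed DO = (5.42×9.14 + 0.748×0.717)/(5.42+0.748) = 50.08/6.168 = 8.119 mg/L.
Mixed L₀ = (5.42×1.19 + 0.748×188)/(6.168) = 147.1/6.168 = 23.84 mg/L.
Initial deficit D₀ = C_s − DO₀ = 9.48 − 8.119 = 1.361 mg/L.
D(1.03) = [0.312×23.84/(1.36−0.312)](e^(−0.312×1.03) − e^(−1.36×1.03)) + 1.361 e^(−1.36×1.03)
= 7.099 × (0.7252 − 0.2464) + 1.361 × 0.2464 = 3.734 mg/L.
DO = 9.48 − 3.734 = 5.746 mg/L.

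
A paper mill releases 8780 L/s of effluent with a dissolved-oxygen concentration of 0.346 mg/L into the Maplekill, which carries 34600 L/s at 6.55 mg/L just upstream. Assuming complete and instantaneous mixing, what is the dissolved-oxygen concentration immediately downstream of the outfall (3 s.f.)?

5.29 mg/L

Flow-weighted mixing: C = (Q_r C_r + Q_w C_w)/(Q_r + Q_w)
= (34600×6.55 + 8780×0.346)/(34600 + 8780) = 229700/43380 = 5.294 mg/L.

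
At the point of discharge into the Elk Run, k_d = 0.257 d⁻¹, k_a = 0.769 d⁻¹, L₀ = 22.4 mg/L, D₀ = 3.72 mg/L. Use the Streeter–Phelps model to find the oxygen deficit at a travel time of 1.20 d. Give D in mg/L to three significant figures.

k_d L₀/(k_a−k_d) = 0.257×22.4/(0.769−0.257) = 5.757/0.5120 = 11.24 mg/L.
e^(−k_d t) = e^(−0.257×1.200) = 0.7346; e^(−k_a t) = e^(−0.769×1.200) = 0.3974.
D = 11.24 × (0.7346 − 0.3974) + 3.72 × 0.3974 = 3.792 + 1.478 = 5.270 mg/L.

D ≈ 5.27 mg/L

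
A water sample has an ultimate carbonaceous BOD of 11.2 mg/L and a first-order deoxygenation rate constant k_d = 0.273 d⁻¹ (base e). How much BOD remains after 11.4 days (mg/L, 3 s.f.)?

L_t = L₀ e^(−k_d t) = 11.2 × e^(−0.273×11.4) = 11.2 × 0.04450 = 0.4984 mg/L.

L ≈ 0.498 mg/L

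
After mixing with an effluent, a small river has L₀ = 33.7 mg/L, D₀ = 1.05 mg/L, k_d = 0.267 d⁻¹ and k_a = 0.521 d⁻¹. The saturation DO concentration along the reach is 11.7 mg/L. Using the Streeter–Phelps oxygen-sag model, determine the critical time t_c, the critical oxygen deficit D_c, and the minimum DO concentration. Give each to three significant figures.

t_c = [1/(k_a−k_d)] ln[(k_a/k_d)(1 − D₀(k_a−k_d)/(k_d L₀))]
= [1/(0.521−0.267)] ln[(0.521/0.267)(1 − 1.05×0.2540/(0.267×33.7))]
= (1/0.2540) ln[1.951 × 0.9704] = 3.937 × ln(1.893) = 3.937 × 0.6384 = 2.513 d.
D_c = (k_d/k_a) L₀ e^(−k_d t_c) = (0.267/0.521) × 33.7 × e^(−0.267×2.513) = 0.5125 × 33.7 × 0.5112 = 8.828 mg/L.
Minimum DO = C_s − D_c = 11.7 − 8.828 = 2.872 mg/L.

t_c ≈ 2.51 d; D_c ≈ 8.83 mg/L; min DO ≈ 2.87 mg/L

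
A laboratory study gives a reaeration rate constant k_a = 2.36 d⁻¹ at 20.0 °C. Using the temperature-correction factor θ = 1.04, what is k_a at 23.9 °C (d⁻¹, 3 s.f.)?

k_a ≈ 2.75 d⁻¹

k_a(T₂) = k_a(T₁) · θ^(T₂−T₁) = 2.36 × 1.04^(23.9−20.0)
= 2.36 × 1.04^3.90 = 2.36 × 1.165 = 2.750 d⁻¹.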